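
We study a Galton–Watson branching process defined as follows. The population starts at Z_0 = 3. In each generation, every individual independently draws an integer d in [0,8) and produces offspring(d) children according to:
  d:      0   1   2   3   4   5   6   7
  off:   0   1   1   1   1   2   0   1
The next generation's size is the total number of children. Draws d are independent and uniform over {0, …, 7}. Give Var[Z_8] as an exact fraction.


Outcome values over d=0..7: [0, 1, 1, 1, 1, 2, 0, 1]
Σy = 7, Σy² = 9, M = 8
μ = 7/8 = 7/8,  σ² = 9/8 − (7/8)² = 23/64
V_0 = 0, E_0 = 3
V_1 = 23/64·E_0 + (7/8)²·V_0 = 69/64;  E_1 = 21/8
V_2 = 23/64·E_1 + (7/8)²·V_1 = 7245/4096;  E_2 = 147/64
V_3 = 23/64·E_2 + (7/8)²·V_2 = 571389/262144;  E_3 = 1029/512
V_4 = 23/64·E_3 + (7/8)²·V_3 = 40115565/16777216;  E_4 = 7203/4096
V_5 = 23/64·E_4 + (7/8)²·V_4 = 2644242909/1073741824;  E_5 = 50421/32768
V_6 = 23/64·E_5 + (7/8)²·V_5 = 167568395085/68719476736;  E_6 = 352947/262144
V_7 = 23/64·E_6 + (7/8)²·V_6 = 10338878941629/4398046511104;  E_7 = 2470629/2097152
V_8 = 23/64·E_7 + (7/8)²·V_7 = 625774612757805/281474976710656;  E_8 = 17294403/16777216

625774612757805/281474976710656


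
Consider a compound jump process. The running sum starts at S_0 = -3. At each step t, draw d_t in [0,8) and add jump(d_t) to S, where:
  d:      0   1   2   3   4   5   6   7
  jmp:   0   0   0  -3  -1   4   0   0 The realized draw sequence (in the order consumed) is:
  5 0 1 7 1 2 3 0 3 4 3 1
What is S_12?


t=0: S=-3, d=5, jump=4, S_1=1
t=1: S=1, d=0, jump=0, S_2=1
t=2: S=1, d=1, jump=0, S_3=1
t=3: S=1, d=7, jump=0, S_4=1
t=4: S=1, d=1, jump=0, S_5=1
t=5: S=1, d=2, jump=0, S_6=1
t=6: S=1, d=3, jump=-3, S_7=-2
t=7: S=-2, d=0, jump=0, S_8=-2
t=8: S=-2, d=3, jump=-3, S_9=-5
t=9: S=-5, d=4, jump=-1, S_10=-6
t=10: S=-6, d=3, jump=-3, S_11=-9
t=11: S=-9, d=1, jump=0, S_12=-9

-9


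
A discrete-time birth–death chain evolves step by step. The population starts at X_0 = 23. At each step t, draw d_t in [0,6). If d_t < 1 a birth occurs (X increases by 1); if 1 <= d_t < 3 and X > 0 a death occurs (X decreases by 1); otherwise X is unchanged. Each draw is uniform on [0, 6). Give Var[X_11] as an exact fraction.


X can drop by at most 1 per step and X_0 = 23 > T = 11, so X_t >= 23 − t >= 12 > 0 for every t <= 11: the floor at 0 (the 'and X > 0' condition) never binds. Hence X_11 = X_0 + Σ_{t<11} Y_t with i.i.d. increments Y_t = y(d_t) ∈ {+1, −1, 0}.
Outcome values over d=0..5: [1, -1, -1, 0, 0, 0]
Σy = -1, Σy² = 3, M = 6
μ = -1/6 = -1/6,  σ² = 3/6 − (-1/6)² = 17/36
Independent increments: Var[X_11] = 11·σ² = 11·(17/36) = 187/36

187/36


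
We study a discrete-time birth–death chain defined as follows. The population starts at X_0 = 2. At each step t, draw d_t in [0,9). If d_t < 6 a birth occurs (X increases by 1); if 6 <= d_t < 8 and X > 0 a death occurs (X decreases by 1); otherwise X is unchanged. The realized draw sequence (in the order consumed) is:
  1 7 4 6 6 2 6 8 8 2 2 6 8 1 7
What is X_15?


t=0: X=2, d=1 → birth, X_1=3
t=1: X=3, d=7 → death, X_2=2
t=2: X=2, d=4 → birth, X_3=3
t=3: X=3, d=6 → death, X_4=2
t=4: X=2, d=6 → death, X_5=1
t=5: X=1, d=2 → birth, X_6=2
t=6: X=2, d=6 → death, X_7=1
t=7: X=1, d=8 → hold, X_8=1
t=8: X=1, d=8 → hold, X_9=1
t=9: X=1, d=2 → birth, X_10=2
t=10: X=2, d=2 → birth, X_11=3
t=11: X=3, d=6 → death, X_12=2
t=12: X=2, d=8 → hold, X_13=2
t=13: X=2, d=1 → birth, X_14=3
t=14: X=3, d=7 → death, X_15=2

2


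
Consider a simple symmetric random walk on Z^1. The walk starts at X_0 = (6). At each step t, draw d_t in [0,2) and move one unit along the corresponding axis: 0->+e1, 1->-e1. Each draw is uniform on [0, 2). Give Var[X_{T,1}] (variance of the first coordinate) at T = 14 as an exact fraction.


Outcome values over d=0..1: [1, -1]
Σy = 0, Σy² = 2, M = 2
μ = 0/2 = 0,  σ² = 2/2 − (0)² = 1
Independent increments: Var[X_14] = 14·σ² = 14·(1) = 14

14


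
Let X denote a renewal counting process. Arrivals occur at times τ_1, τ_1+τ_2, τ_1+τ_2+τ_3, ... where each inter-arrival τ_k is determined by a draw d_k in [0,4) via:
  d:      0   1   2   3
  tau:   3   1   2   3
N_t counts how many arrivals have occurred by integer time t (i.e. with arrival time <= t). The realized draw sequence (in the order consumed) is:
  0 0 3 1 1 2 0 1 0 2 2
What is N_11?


5

draw d_1=0: τ_1=3, arrival time A_1=3
draw d_2=0: τ_2=3, arrival time A_2=6
draw d_3=3: τ_3=3, arrival time A_3=9
draw d_4=1: τ_4=1, arrival time A_4=10
draw d_5=1: τ_5=1, arrival time A_5=11
draw d_6=2: τ_6=2, arrival time A_6=13
draw d_7=0: τ_7=3, arrival time A_7=16
draw d_8=1: τ_8=1, arrival time A_8=17
draw d_9=0: τ_9=3, arrival time A_9=20
draw d_10=2: τ_10=2, arrival time A_10=22
draw d_11=2: τ_11=2, arrival time A_11=24
N_t over t=0..11: 0:0 1:0 2:0 3:1 4:1 5:1 6:2 7:2 8:2 9:3 10:4 11:5


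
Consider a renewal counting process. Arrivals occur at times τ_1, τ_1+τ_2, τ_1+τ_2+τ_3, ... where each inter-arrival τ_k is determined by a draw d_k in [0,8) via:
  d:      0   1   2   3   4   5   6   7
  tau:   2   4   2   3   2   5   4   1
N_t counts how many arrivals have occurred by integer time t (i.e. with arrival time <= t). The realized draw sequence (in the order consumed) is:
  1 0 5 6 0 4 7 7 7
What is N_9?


2

draw d_1=1: τ_1=4, arrival time A_1=4
draw d_2=0: τ_2=2, arrival time A_2=6
draw d_3=5: τ_3=5, arrival time A_3=11
draw d_4=6: τ_4=4, arrival time A_4=15
draw d_5=0: τ_5=2, arrival time A_5=17
draw d_6=4: τ_6=2, arrival time A_6=19
draw d_7=7: τ_7=1, arrival time A_7=20
draw d_8=7: τ_8=1, arrival time A_8=21
draw d_9=7: τ_9=1, arrival time A_9=22
N_t over t=0..9: 0:0 1:0 2:0 3:0 4:1 5:1 6:2 7:2 8:2 9:2


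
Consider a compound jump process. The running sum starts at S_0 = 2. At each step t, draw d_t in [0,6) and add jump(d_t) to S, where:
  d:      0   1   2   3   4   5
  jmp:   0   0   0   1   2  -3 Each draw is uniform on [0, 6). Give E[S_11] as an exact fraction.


2

Outcome values over d=0..5: [0, 0, 0, 1, 2, -3]
Σy = 0, Σy² = 14, M = 6
μ = 0/6 = 0,  σ² = 14/6 − (0)² = 7/3
E[S_11] = 2 + 11·(0) = 2


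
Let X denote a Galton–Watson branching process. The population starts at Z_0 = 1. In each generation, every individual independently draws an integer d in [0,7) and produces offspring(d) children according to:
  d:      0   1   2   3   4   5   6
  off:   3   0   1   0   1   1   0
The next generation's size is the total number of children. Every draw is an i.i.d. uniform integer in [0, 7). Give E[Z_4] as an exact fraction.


Outcome values over d=0..6: [3, 0, 1, 0, 1, 1, 0]
Σy = 6, Σy² = 12, M = 7
μ = 6/7 = 6/7,  σ² = 12/7 − (6/7)² = 48/49
E[Z_0] = 1
E[Z_1] = 6/7·E[Z_0] = 6/7
E[Z_2] = 6/7·E[Z_1] = 36/49
E[Z_3] = 6/7·E[Z_2] = 216/343
E[Z_4] = 6/7·E[Z_3] = 1296/2401

1296/2401


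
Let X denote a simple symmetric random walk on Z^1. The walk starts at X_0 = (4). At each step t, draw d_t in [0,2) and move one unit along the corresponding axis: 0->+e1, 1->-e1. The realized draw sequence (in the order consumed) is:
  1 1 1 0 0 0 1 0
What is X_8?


(4)

t=0: X=(4), d=1 → -e1, X_1=(3)
t=1: X=(3), d=1 → -e1, X_2=(2)
t=2: X=(2), d=1 → -e1, X_3=(1)
t=3: X=(1), d=0 → +e1, X_4=(2)
t=4: X=(2), d=0 → +e1, X_5=(3)
t=5: X=(3), d=0 → +e1, X_6=(4)
t=6: X=(4), d=1 → -e1, X_7=(3)
t=7: X=(3), d=0 → +e1, X_8=(4)


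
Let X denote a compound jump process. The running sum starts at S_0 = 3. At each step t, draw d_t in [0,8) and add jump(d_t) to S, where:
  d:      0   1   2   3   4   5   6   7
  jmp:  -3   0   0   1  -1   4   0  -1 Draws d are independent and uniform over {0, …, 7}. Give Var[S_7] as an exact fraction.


49/2

Outcome values over d=0..7: [-3, 0, 0, 1, -1, 4, 0, -1]
Σy = 0, Σy² = 28, M = 8
μ = 0/8 = 0,  σ² = 28/8 − (0)² = 7/2
Independent increments: Var[S_7] = 7·σ² = 7·(7/2) = 49/2


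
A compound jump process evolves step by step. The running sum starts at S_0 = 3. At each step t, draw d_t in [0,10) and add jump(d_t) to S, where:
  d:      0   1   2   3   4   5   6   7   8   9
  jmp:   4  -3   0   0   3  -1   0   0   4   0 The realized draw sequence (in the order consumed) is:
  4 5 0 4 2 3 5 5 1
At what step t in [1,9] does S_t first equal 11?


7

t=0: S=3, d=4, jump=3, S_1=6
t=1: S=6, d=5, jump=-1, S_2=5
t=2: S=5, d=0, jump=4, S_3=9
t=3: S=9, d=4, jump=3, S_4=12
t=4: S=12, d=2, jump=0, S_5=12
t=5: S=12, d=3, jump=0, S_6=12
t=6: S=12, d=5, jump=-1, S_7=11
t=7: S=11, d=5, jump=-1, S_8=10
t=8: S=10, d=1, jump=-3, S_9=7


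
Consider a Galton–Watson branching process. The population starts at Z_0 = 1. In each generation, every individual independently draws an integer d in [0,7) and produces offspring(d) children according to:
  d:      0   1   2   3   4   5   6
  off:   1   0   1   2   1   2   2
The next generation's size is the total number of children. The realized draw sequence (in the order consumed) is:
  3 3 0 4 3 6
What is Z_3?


gen 0: Z_0=1, draws=[3], offspring=[2], Z_1=2
gen 1: Z_1=2, draws=[3, 0], offspring=[2, 1], Z_2=3
gen 2: Z_2=3, draws=[4, 3, 6], offspring=[1, 2, 2], Z_3=5

5


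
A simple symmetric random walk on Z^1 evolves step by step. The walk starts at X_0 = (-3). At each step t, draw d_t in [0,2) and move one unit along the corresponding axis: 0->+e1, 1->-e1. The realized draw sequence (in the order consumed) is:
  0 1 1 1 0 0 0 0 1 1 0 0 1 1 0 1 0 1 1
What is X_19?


(-4)

t=0: X=(-3), d=0 → +e1, X_1=(-2)
t=1: X=(-2), d=1 → -e1, X_2=(-3)
t=2: X=(-3), d=1 → -e1, X_3=(-4)
t=3: X=(-4), d=1 → -e1, X_4=(-5)
t=4: X=(-5), d=0 → +e1, X_5=(-4)
t=5: X=(-4), d=0 → +e1, X_6=(-3)
t=6: X=(-3), d=0 → +e1, X_7=(-2)
t=7: X=(-2), d=0 → +e1, X_8=(-1)
t=8: X=(-1), d=1 → -e1, X_9=(-2)
t=9: X=(-2), d=1 → -e1, X_10=(-3)
t=10: X=(-3), d=0 → +e1, X_11=(-2)
t=11: X=(-2), d=0 → +e1, X_12=(-1)
t=12: X=(-1), d=1 → -e1, X_13=(-2)
t=13: X=(-2), d=1 → -e1, X_14=(-3)
t=14: X=(-3), d=0 → +e1, X_15=(-2)
t=15: X=(-2), d=1 → -e1, X_16=(-3)
t=16: X=(-3), d=0 → +e1, X_17=(-2)
t=17: X=(-2), d=1 → -e1, X_18=(-3)
t=18: X=(-3), d=1 → -e1, X_19=(-4)


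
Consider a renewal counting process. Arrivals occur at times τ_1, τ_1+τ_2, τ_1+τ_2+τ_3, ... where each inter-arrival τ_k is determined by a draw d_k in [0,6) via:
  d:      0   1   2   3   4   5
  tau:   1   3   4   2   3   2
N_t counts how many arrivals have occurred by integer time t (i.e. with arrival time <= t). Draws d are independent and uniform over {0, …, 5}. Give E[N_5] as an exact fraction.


13699/7776

Inter-arrival values over d=0..5: [1, 3, 4, 2, 3, 2]
Each d has probability 1/6, so the pmf of τ is: f(1) = 1/6, f(2) = 1/3, f(3) = 1/3, f(4) = 1/6
Renewal equation for m(n) = E[N_n]: condition on τ_1 = k (if k <= n, one arrival plus a fresh copy on the remaining n−k steps): m(n) = F(n) + Σ_{k<=n} f(k)·m(n−k), where F(n) = P(τ <= n) and m(0) = 0
m(1) = F(1) = 1/6
m(2) = F(2) + f(1)·m(1) = 1/2 + 1/6·1/6 = 19/36
m(3) = F(3) + f(1)·m(2) + f(2)·m(1) = 5/6 + 1/6·19/36 + 1/3·1/6 = 211/216
m(4) = F(4) + f(1)·m(3) + f(2)·m(2) + f(3)·m(1) = 1 + 1/6·211/216 + 1/3·19/36 + 1/3·1/6 = 1807/1296
m(5) = F(5) + f(1)·m(4) + f(2)·m(3) + f(3)·m(2) + f(4)·m(1) = 1 + 1/6·1807/1296 + 1/3·211/216 + 1/3·19/36 + 1/6·1/6 = 13699/7776
E[N_5] = m(5) = 13699/7776


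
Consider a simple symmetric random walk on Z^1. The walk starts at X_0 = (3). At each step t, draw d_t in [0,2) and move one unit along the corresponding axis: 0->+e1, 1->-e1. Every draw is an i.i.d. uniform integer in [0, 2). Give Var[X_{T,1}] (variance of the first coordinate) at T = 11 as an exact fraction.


11

Outcome values over d=0..1: [1, -1]
Σy = 0, Σy² = 2, M = 2
μ = 0/2 = 0,  σ² = 2/2 − (0)² = 1
Independent increments: Var[X_11] = 11·σ² = 11·(1) = 11


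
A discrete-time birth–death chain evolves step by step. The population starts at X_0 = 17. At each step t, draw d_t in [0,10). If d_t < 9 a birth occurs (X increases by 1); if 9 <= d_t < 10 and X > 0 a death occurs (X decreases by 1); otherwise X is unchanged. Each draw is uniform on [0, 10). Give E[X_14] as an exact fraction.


141/5

X can drop by at most 1 per step and X_0 = 17 > T = 14, so X_t >= 17 − t >= 3 > 0 for every t <= 14: the floor at 0 (the 'and X > 0' condition) never binds. Hence X_14 = X_0 + Σ_{t<14} Y_t with i.i.d. increments Y_t = y(d_t) ∈ {+1, −1, 0}.
Outcome values over d=0..9: [1, 1, 1, 1, 1, 1, 1, 1, 1, -1]
Σy = 8, Σy² = 10, M = 10
μ = 8/10 = 4/5,  σ² = 10/10 − (4/5)² = 9/25
E[X_14] = 17 + 14·(4/5) = 141/5


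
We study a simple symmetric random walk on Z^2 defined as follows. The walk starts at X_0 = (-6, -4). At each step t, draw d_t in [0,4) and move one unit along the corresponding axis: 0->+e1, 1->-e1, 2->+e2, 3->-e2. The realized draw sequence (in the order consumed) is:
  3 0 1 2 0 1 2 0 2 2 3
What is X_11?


(-5, -2)

t=0: X=(-6, -4), d=3 → -e2, X_1=(-6, -5)
t=1: X=(-6, -5), d=0 → +e1, X_2=(-5, -5)
t=2: X=(-5, -5), d=1 → -e1, X_3=(-6, -5)
t=3: X=(-6, -5), d=2 → +e2, X_4=(-6, -4)
t=4: X=(-6, -4), d=0 → +e1, X_5=(-5, -4)
t=5: X=(-5, -4), d=1 → -e1, X_6=(-6, -4)
t=6: X=(-6, -4), d=2 → +e2, X_7=(-6, -3)
t=7: X=(-6, -3), d=0 → +e1, X_8=(-5, -3)
t=8: X=(-5, -3), d=2 → +e2, X_9=(-5, -2)
t=9: X=(-5, -2), d=2 → +e2, X_10=(-5, -1)
t=10: X=(-5, -1), d=3 → -e2, X_11=(-5, -2)


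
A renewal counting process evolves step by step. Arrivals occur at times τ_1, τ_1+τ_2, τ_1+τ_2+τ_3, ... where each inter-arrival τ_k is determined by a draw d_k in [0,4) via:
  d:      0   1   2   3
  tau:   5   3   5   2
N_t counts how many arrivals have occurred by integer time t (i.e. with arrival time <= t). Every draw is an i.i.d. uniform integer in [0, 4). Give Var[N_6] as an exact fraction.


927/4096

Inter-arrival values over d=0..3: [5, 3, 5, 2]
Each d has probability 1/4, so the pmf of τ is: f(2) = 1/4, f(3) = 1/4, f(5) = 1/2
Let p_n(j) = P(N_n = j), with p_0 = [1]. Condition on τ_1: p_n(0) = P(τ > n), and for j >= 1, p_n(j) = Σ_{k<=n} f(k)·p_{n−k}(j−1)
p_1 = [1]  (j = 0)
p_2 = [3/4, 1/4]  (j = 0..1)
p_3 = [1/2, 1/2]  (j = 0..1)
p_4 = [1/2, 7/16, 1/16]  (j = 0..2)
p_5 = [0, 13/16, 3/16]  (j = 0..2)
p_6 = [0, 3/4, 15/64, 1/64]  (j = 0..3)
E[N_6] = Σ j·p_6(j) = 81/64;  E[N_6²] = Σ j²·p_6(j) = 117/64
Var[N_6] = 117/64 − (81/64)² = 927/4096


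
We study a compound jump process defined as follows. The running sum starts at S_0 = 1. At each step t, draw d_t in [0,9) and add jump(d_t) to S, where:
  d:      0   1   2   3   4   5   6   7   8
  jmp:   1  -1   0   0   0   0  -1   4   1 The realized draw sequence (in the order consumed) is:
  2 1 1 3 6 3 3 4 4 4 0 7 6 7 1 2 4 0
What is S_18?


t=0: S=1, d=2, jump=0, S_1=1
t=1: S=1, d=1, jump=-1, S_2=0
t=2: S=0, d=1, jump=-1, S_3=-1
t=3: S=-1, d=3, jump=0, S_4=-1
t=4: S=-1, d=6, jump=-1, S_5=-2
t=5: S=-2, d=3, jump=0, S_6=-2
t=6: S=-2, d=3, jump=0, S_7=-2
t=7: S=-2, d=4, jump=0, S_8=-2
t=8: S=-2, d=4, jump=0, S_9=-2
t=9: S=-2, d=4, jump=0, S_10=-2
t=10: S=-2, d=0, jump=1, S_11=-1
t=11: S=-1, d=7, jump=4, S_12=3
t=12: S=3, d=6, jump=-1, S_13=2
t=13: S=2, d=7, jump=4, S_14=6
t=14: S=6, d=1, jump=-1, S_15=5
t=15: S=5, d=2, jump=0, S_16=5
t=16: S=5, d=4, jump=0, S_17=5
t=17: S=5, d=0, jump=1, S_18=6

6


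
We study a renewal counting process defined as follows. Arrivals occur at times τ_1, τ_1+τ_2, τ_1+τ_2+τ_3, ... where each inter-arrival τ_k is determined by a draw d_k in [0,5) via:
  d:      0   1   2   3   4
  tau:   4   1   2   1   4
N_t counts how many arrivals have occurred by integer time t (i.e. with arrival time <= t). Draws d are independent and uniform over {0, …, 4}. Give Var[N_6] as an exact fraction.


234119474/244140625

Inter-arrival values over d=0..4: [4, 1, 2, 1, 4]
Each d has probability 1/5, so the pmf of τ is: f(1) = 2/5, f(2) = 1/5, f(4) = 2/5
Let p_n(j) = P(N_n = j), with p_0 = [1]. Condition on τ_1: p_n(0) = P(τ > n), and for j >= 1, p_n(j) = Σ_{k<=n} f(k)·p_{n−k}(j−1)
p_1 = [3/5, 2/5]  (j = 0..1)
p_2 = [2/5, 11/25, 4/25]  (j = 0..2)
p_3 = [2/5, 7/25, 32/125, 8/125]  (j = 0..3)
p_4 = [0, 16/25, 1/5, 84/625, 16/625]  (j = 0..4)
p_5 = [0, 8/25, 59/125, 82/625, 208/3125, 32/3125]  (j = 0..5)
p_6 = [0, 4/25, 54/125, 183/625, 248/3125, 496/15625, 64/15625]  (j = 0..6)
E[N_6] = Σ j·p_6(j) = 37549/15625;  E[N_6²] = Σ j²·p_6(j) = 105219/15625
Var[N_6] = 105219/15625 − (37549/15625)² = 234119474/244140625


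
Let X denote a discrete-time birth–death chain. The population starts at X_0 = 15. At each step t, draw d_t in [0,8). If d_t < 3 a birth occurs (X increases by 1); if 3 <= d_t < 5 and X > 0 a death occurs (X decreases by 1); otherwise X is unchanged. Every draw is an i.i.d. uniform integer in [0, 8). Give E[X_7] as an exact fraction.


X can drop by at most 1 per step and X_0 = 15 > T = 7, so X_t >= 15 − t >= 8 > 0 for every t <= 7: the floor at 0 (the 'and X > 0' condition) never binds. Hence X_7 = X_0 + Σ_{t<7} Y_t with i.i.d. increments Y_t = y(d_t) ∈ {+1, −1, 0}.
Outcome values over d=0..7: [1, 1, 1, -1, -1, 0, 0, 0]
Σy = 1, Σy² = 5, M = 8
μ = 1/8 = 1/8,  σ² = 5/8 − (1/8)² = 39/64
E[X_7] = 15 + 7·(1/8) = 127/8

127/8


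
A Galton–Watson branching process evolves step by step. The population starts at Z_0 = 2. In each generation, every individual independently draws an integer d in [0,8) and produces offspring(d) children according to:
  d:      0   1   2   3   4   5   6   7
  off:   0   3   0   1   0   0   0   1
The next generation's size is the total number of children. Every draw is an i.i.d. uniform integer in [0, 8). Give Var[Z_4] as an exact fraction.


9111375/8388608

Outcome values over d=0..7: [0, 3, 0, 1, 0, 0, 0, 1]
Σy = 5, Σy² = 11, M = 8
μ = 5/8 = 5/8,  σ² = 11/8 − (5/8)² = 63/64
V_0 = 0, E_0 = 2
V_1 = 63/64·E_0 + (5/8)²·V_0 = 63/32;  E_1 = 5/4
V_2 = 63/64·E_1 + (5/8)²·V_1 = 4095/2048;  E_2 = 25/32
V_3 = 63/64·E_2 + (5/8)²·V_2 = 203175/131072;  E_3 = 125/256
V_4 = 63/64·E_3 + (5/8)²·V_3 = 9111375/8388608;  E_4 = 625/2048


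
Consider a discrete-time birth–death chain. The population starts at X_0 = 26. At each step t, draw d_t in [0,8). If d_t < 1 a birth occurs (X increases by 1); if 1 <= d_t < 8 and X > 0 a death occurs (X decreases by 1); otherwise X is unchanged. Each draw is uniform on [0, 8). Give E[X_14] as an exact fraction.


31/2

X can drop by at most 1 per step and X_0 = 26 > T = 14, so X_t >= 26 − t >= 12 > 0 for every t <= 14: the floor at 0 (the 'and X > 0' condition) never binds. Hence X_14 = X_0 + Σ_{t<14} Y_t with i.i.d. increments Y_t = y(d_t) ∈ {+1, −1, 0}.
Outcome values over d=0..7: [1, -1, -1, -1, -1, -1, -1, -1]
Σy = -6, Σy² = 8, M = 8
μ = -6/8 = -3/4,  σ² = 8/8 − (-3/4)² = 7/16
E[X_14] = 26 + 14·(-3/4) = 31/2


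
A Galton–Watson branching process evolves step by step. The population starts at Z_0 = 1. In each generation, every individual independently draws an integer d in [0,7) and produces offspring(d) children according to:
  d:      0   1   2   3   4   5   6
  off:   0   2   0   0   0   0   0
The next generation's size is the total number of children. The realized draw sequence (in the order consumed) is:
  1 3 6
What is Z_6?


gen 0: Z_0=1, draws=[1], offspring=[2], Z_1=2
gen 1: Z_1=2, draws=[3, 6], offspring=[0, 0], Z_2=0
gen 2: Z_2=0, draws=[], offspring=[], Z_3=0
gen 3: Z_3=0, draws=[], offspring=[], Z_4=0
gen 4: Z_4=0, draws=[], offspring=[], Z_5=0
gen 5: Z_5=0, draws=[], offspring=[], Z_6=0

0


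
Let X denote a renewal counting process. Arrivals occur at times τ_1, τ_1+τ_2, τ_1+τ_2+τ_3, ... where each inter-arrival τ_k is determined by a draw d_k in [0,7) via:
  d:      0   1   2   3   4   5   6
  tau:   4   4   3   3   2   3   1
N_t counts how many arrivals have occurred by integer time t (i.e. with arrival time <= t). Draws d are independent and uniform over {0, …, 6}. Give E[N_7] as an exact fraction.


1819469/823543

Inter-arrival values over d=0..6: [4, 4, 3, 3, 2, 3, 1]
Each d has probability 1/7, so the pmf of τ is: f(1) = 1/7, f(2) = 1/7, f(3) = 3/7, f(4) = 2/7
Renewal equation for m(n) = E[N_n]: condition on τ_1 = k (if k <= n, one arrival plus a fresh copy on the remaining n−k steps): m(n) = F(n) + Σ_{k<=n} f(k)·m(n−k), where F(n) = P(τ <= n) and m(0) = 0
m(1) = F(1) = 1/7
m(2) = F(2) + f(1)·m(1) = 2/7 + 1/7·1/7 = 15/49
m(3) = F(3) + f(1)·m(2) + f(2)·m(1) = 5/7 + 1/7·15/49 + 1/7·1/7 = 267/343
m(4) = F(4) + f(1)·m(3) + f(2)·m(2) + f(3)·m(1) = 1 + 1/7·267/343 + 1/7·15/49 + 3/7·1/7 = 2920/2401
m(5) = F(5) + f(1)·m(4) + f(2)·m(3) + f(3)·m(2) + f(4)·m(1) = 1 + 1/7·2920/2401 + 1/7·267/343 + 3/7·15/49 + 2/7·1/7 = 24487/16807
m(6) = F(6) + f(1)·m(5) + f(2)·m(4) + f(3)·m(3) + f(4)·m(2) = 1 + 1/7·24487/16807 + 1/7·2920/2401 + 3/7·267/343 + 2/7·15/49 = 212115/117649
m(7) = F(7) + f(1)·m(6) + f(2)·m(5) + f(3)·m(4) + f(4)·m(3) = 1 + 1/7·212115/117649 + 1/7·24487/16807 + 3/7·2920/2401 + 2/7·267/343 = 1819469/823543
E[N_7] = m(7) = 1819469/823543


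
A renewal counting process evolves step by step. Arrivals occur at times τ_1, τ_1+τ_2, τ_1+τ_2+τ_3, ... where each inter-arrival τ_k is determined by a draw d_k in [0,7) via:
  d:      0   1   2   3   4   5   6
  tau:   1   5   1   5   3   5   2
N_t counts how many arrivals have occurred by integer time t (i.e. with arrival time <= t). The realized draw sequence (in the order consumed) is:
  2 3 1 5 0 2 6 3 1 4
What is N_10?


draw d_1=2: τ_1=1, arrival time A_1=1
draw d_2=3: τ_2=5, arrival time A_2=6
draw d_3=1: τ_3=5, arrival time A_3=11
draw d_4=5: τ_4=5, arrival time A_4=16
draw d_5=0: τ_5=1, arrival time A_5=17
draw d_6=2: τ_6=1, arrival time A_6=18
draw d_7=6: τ_7=2, arrival time A_7=20
draw d_8=3: τ_8=5, arrival time A_8=25
draw d_9=1: τ_9=5, arrival time A_9=30
draw d_10=4: τ_10=3, arrival time A_10=33
N_t over t=0..10: 0:0 1:1 2:1 3:1 4:1 5:1 6:2 7:2 8:2 9:2 10:2

2


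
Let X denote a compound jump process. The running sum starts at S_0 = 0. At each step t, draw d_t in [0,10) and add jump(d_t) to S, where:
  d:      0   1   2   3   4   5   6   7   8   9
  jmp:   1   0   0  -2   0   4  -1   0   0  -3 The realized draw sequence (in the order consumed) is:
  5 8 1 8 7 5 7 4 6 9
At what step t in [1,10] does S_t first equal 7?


t=0: S=0, d=5, jump=4, S_1=4
t=1: S=4, d=8, jump=0, S_2=4
t=2: S=4, d=1, jump=0, S_3=4
t=3: S=4, d=8, jump=0, S_4=4
t=4: S=4, d=7, jump=0, S_5=4
t=5: S=4, d=5, jump=4, S_6=8
t=6: S=8, d=7, jump=0, S_7=8
t=7: S=8, d=4, jump=0, S_8=8
t=8: S=8, d=6, jump=-1, S_9=7
t=9: S=7, d=9, jump=-3, S_10=4

9


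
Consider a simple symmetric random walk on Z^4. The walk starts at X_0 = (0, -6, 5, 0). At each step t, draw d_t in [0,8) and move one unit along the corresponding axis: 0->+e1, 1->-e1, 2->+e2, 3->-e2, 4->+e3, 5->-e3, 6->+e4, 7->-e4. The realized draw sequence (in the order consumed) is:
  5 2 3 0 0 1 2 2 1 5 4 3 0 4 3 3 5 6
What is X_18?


(1, -7, 4, 1)

t=0: X=(0, -6, 5, 0), d=5 → -e3, X_1=(0, -6, 4, 0)
t=1: X=(0, -6, 4, 0), d=2 → +e2, X_2=(0, -5, 4, 0)
t=2: X=(0, -5, 4, 0), d=3 → -e2, X_3=(0, -6, 4, 0)
t=3: X=(0, -6, 4, 0), d=0 → +e1, X_4=(1, -6, 4, 0)
t=4: X=(1, -6, 4, 0), d=0 → +e1, X_5=(2, -6, 4, 0)
t=5: X=(2, -6, 4, 0), d=1 → -e1, X_6=(1, -6, 4, 0)
t=6: X=(1, -6, 4, 0), d=2 → +e2, X_7=(1, -5, 4, 0)
t=7: X=(1, -5, 4, 0), d=2 → +e2, X_8=(1, -4, 4, 0)
t=8: X=(1, -4, 4, 0), d=1 → -e1, X_9=(0, -4, 4, 0)
t=9: X=(0, -4, 4, 0), d=5 → -e3, X_10=(0, -4, 3, 0)
t=10: X=(0, -4, 3, 0), d=4 → +e3, X_11=(0, -4, 4, 0)
t=11: X=(0, -4, 4, 0), d=3 → -e2, X_12=(0, -5, 4, 0)
t=12: X=(0, -5, 4, 0), d=0 → +e1, X_13=(1, -5, 4, 0)
t=13: X=(1, -5, 4, 0), d=4 → +e3, X_14=(1, -5, 5, 0)
t=14: X=(1, -5, 5, 0), d=3 → -e2, X_15=(1, -6, 5, 0)
t=15: X=(1, -6, 5, 0), d=3 → -e2, X_16=(1, -7, 5, 0)
t=16: X=(1, -7, 5, 0), d=5 → -e3, X_17=(1, -7, 4, 0)
t=17: X=(1, -7, 4, 0), d=6 → +e4, X_18=(1, -7, 4, 1)


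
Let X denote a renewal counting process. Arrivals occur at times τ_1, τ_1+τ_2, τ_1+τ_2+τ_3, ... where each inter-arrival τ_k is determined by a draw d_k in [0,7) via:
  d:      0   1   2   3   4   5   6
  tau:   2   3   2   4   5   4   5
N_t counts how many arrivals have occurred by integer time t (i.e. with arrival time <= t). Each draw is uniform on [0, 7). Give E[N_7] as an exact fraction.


Inter-arrival values over d=0..6: [2, 3, 2, 4, 5, 4, 5]
Each d has probability 1/7, so the pmf of τ is: f(2) = 2/7, f(3) = 1/7, f(4) = 2/7, f(5) = 2/7
Renewal equation for m(n) = E[N_n]: condition on τ_1 = k (if k <= n, one arrival plus a fresh copy on the remaining n−k steps): m(n) = F(n) + Σ_{k<=n} f(k)·m(n−k), where F(n) = P(τ <= n) and m(0) = 0
m(1) = F(1) = 0
m(2) = F(2) = 2/7
m(3) = F(3) = 3/7
m(4) = F(4) + f(2)·m(2) = 5/7 + 2/7·2/7 = 39/49
m(5) = F(5) + f(2)·m(3) + f(3)·m(2) = 1 + 2/7·3/7 + 1/7·2/7 = 57/49
m(6) = F(6) + f(2)·m(4) + f(3)·m(3) + f(4)·m(2) = 1 + 2/7·39/49 + 1/7·3/7 + 2/7·2/7 = 470/343
m(7) = F(7) + f(2)·m(5) + f(3)·m(4) + f(4)·m(3) + f(5)·m(2) = 1 + 2/7·57/49 + 1/7·39/49 + 2/7·3/7 + 2/7·2/7 = 566/343
E[N_7] = m(7) = 566/343

566/343


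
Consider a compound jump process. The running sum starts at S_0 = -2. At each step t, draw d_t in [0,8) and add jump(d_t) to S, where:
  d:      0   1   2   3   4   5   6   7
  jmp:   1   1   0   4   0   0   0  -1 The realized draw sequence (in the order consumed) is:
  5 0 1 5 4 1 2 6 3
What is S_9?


t=0: S=-2, d=5, jump=0, S_1=-2
t=1: S=-2, d=0, jump=1, S_2=-1
t=2: S=-1, d=1, jump=1, S_3=0
t=3: S=0, d=5, jump=0, S_4=0
t=4: S=0, d=4, jump=0, S_5=0
t=5: S=0, d=1, jump=1, S_6=1
t=6: S=1, d=2, jump=0, S_7=1
t=7: S=1, d=6, jump=0, S_8=1
t=8: S=1, d=3, jump=4, S_9=5

5


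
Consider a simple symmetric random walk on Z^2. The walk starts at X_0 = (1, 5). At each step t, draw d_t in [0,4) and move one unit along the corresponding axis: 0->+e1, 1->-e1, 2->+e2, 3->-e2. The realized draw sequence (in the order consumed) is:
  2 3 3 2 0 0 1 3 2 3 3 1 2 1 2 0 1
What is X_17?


t=0: X=(1, 5), d=2 → +e2, X_1=(1, 6)
t=1: X=(1, 6), d=3 → -e2, X_2=(1, 5)
t=2: X=(1, 5), d=3 → -e2, X_3=(1, 4)
t=3: X=(1, 4), d=2 → +e2, X_4=(1, 5)
t=4: X=(1, 5), d=0 → +e1, X_5=(2, 5)
t=5: X=(2, 5), d=0 → +e1, X_6=(3, 5)
t=6: X=(3, 5), d=1 → -e1, X_7=(2, 5)
t=7: X=(2, 5), d=3 → -e2, X_8=(2, 4)
t=8: X=(2, 4), d=2 → +e2, X_9=(2, 5)
t=9: X=(2, 5), d=3 → -e2, X_10=(2, 4)
t=10: X=(2, 4), d=3 → -e2, X_11=(2, 3)
t=11: X=(2, 3), d=1 → -e1, X_12=(1, 3)
t=12: X=(1, 3), d=2 → +e2, X_13=(1, 4)
t=13: X=(1, 4), d=1 → -e1, X_14=(0, 4)
t=14: X=(0, 4), d=2 → +e2, X_15=(0, 5)
t=15: X=(0, 5), d=0 → +e1, X_16=(1, 5)
t=16: X=(1, 5), d=1 → -e1, X_17=(0, 5)

(0, 5)


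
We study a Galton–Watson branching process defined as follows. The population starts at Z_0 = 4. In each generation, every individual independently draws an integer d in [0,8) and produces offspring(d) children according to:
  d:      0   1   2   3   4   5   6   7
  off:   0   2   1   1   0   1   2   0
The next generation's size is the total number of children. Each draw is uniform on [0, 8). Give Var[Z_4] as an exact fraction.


22674015/4194304

Outcome values over d=0..7: [0, 2, 1, 1, 0, 1, 2, 0]
Σy = 7, Σy² = 11, M = 8
μ = 7/8 = 7/8,  σ² = 11/8 − (7/8)² = 39/64
V_0 = 0, E_0 = 4
V_1 = 39/64·E_0 + (7/8)²·V_0 = 39/16;  E_1 = 7/2
V_2 = 39/64·E_1 + (7/8)²·V_1 = 4095/1024;  E_2 = 49/16
V_3 = 39/64·E_2 + (7/8)²·V_2 = 322959/65536;  E_3 = 343/128
V_4 = 39/64·E_3 + (7/8)²·V_3 = 22674015/4194304;  E_4 = 2401/1024


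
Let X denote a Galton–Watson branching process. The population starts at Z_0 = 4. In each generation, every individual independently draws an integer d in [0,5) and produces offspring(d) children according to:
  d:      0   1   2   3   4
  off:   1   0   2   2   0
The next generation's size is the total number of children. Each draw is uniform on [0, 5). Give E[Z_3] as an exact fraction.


4

Outcome values over d=0..4: [1, 0, 2, 2, 0]
Σy = 5, Σy² = 9, M = 5
μ = 5/5 = 1,  σ² = 9/5 − (1)² = 4/5
E[Z_0] = 4
E[Z_1] = 1·E[Z_0] = 4
E[Z_2] = 1·E[Z_1] = 4
E[Z_3] = 1·E[Z_2] = 4


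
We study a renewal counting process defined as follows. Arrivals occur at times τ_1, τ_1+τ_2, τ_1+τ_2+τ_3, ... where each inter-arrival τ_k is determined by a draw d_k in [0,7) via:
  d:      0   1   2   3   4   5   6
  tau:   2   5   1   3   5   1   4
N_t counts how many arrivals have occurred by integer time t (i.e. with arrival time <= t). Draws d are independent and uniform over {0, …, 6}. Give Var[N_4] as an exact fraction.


4365574/5764801

Inter-arrival values over d=0..6: [2, 5, 1, 3, 5, 1, 4]
Each d has probability 1/7, so the pmf of τ is: f(1) = 2/7, f(2) = 1/7, f(3) = 1/7, f(4) = 1/7, f(5) = 2/7
Let p_n(j) = P(N_n = j), with p_0 = [1]. Condition on τ_1: p_n(0) = P(τ > n), and for j >= 1, p_n(j) = Σ_{k<=n} f(k)·p_{n−k}(j−1)
p_1 = [5/7, 2/7]  (j = 0..1)
p_2 = [4/7, 17/49, 4/49]  (j = 0..2)
p_3 = [3/7, 20/49, 48/343, 8/343]  (j = 0..3)
p_4 = [2/7, 22/49, 71/343, 124/2401, 16/2401]  (j = 0..4)
E[N_4] = Σ j·p_4(j) = 2508/2401;  E[N_4²] = Σ j²·p_4(j) = 634/343
Var[N_4] = 634/343 − (2508/2401)² = 4365574/5764801


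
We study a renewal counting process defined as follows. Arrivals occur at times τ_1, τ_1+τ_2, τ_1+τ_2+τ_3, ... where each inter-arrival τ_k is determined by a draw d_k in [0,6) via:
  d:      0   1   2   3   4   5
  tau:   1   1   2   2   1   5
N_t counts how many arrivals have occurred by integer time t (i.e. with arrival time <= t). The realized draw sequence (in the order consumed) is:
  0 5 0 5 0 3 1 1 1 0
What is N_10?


draw d_1=0: τ_1=1, arrival time A_1=1
draw d_2=5: τ_2=5, arrival time A_2=6
draw d_3=0: τ_3=1, arrival time A_3=7
draw d_4=5: τ_4=5, arrival time A_4=12
draw d_5=0: τ_5=1, arrival time A_5=13
draw d_6=3: τ_6=2, arrival time A_6=15
draw d_7=1: τ_7=1, arrival time A_7=16
draw d_8=1: τ_8=1, arrival time A_8=17
draw d_9=1: τ_9=1, arrival time A_9=18
draw d_10=0: τ_10=1, arrival time A_10=19
N_t over t=0..10: 0:0 1:1 2:1 3:1 4:1 5:1 6:2 7:3 8:3 9:3 10:3

3


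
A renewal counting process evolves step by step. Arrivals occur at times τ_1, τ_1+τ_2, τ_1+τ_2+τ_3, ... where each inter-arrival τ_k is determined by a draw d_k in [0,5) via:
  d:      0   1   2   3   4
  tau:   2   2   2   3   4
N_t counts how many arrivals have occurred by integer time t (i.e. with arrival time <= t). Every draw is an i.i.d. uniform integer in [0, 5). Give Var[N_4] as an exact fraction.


Inter-arrival values over d=0..4: [2, 2, 2, 3, 4]
Each d has probability 1/5, so the pmf of τ is: f(2) = 3/5, f(3) = 1/5, f(4) = 1/5
Let p_n(j) = P(N_n = j), with p_0 = [1]. Condition on τ_1: p_n(0) = P(τ > n), and for j >= 1, p_n(j) = Σ_{k<=n} f(k)·p_{n−k}(j−1)
p_1 = [1]  (j = 0)
p_2 = [2/5, 3/5]  (j = 0..1)
p_3 = [1/5, 4/5]  (j = 0..1)
p_4 = [0, 16/25, 9/25]  (j = 0..2)
E[N_4] = Σ j·p_4(j) = 34/25;  E[N_4²] = Σ j²·p_4(j) = 52/25
Var[N_4] = 52/25 − (34/25)² = 144/625

144/625


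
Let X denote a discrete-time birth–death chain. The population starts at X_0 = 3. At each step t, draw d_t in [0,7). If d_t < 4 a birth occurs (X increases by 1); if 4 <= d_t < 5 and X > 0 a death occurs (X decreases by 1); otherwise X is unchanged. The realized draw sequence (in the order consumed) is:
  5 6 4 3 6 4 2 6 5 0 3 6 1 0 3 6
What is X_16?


8

t=0: X=3, d=5 → hold, X_1=3
t=1: X=3, d=6 → hold, X_2=3
t=2: X=3, d=4 → death, X_3=2
t=3: X=2, d=3 → birth, X_4=3
t=4: X=3, d=6 → hold, X_5=3
t=5: X=3, d=4 → death, X_6=2
t=6: X=2, d=2 → birth, X_7=3
t=7: X=3, d=6 → hold, X_8=3
t=8: X=3, d=5 → hold, X_9=3
t=9: X=3, d=0 → birth, X_10=4
t=10: X=4, d=3 → birth, X_11=5
t=11: X=5, d=6 → hold, X_12=5
t=12: X=5, d=1 → birth, X_13=6
t=13: X=6, d=0 → birth, X_14=7
t=14: X=7, d=3 → birth, X_15=8
t=15: X=8, d=6 → hold, X_16=8


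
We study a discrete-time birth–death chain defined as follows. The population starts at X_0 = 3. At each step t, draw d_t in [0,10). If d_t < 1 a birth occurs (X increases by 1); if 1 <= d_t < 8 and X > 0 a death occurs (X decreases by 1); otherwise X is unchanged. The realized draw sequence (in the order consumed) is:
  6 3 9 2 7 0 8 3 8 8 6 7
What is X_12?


t=0: X=3, d=6 → death, X_1=2
t=1: X=2, d=3 → death, X_2=1
t=2: X=1, d=9 → hold, X_3=1
t=3: X=1, d=2 → death, X_4=0
t=4: X=0, d=7 → hold, X_5=0
t=5: X=0, d=0 → birth, X_6=1
t=6: X=1, d=8 → hold, X_7=1
t=7: X=1, d=3 → death, X_8=0
t=8: X=0, d=8 → hold, X_9=0
t=9: X=0, d=8 → hold, X_10=0
t=10: X=0, d=6 → hold, X_11=0
t=11: X=0, d=7 → hold, X_12=0

0


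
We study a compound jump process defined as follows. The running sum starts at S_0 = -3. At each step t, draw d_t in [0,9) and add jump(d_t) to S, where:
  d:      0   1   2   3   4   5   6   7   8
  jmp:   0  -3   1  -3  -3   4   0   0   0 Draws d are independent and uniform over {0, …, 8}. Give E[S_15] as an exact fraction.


-29/3

Outcome values over d=0..8: [0, -3, 1, -3, -3, 4, 0, 0, 0]
Σy = -4, Σy² = 44, M = 9
μ = -4/9 = -4/9,  σ² = 44/9 − (-4/9)² = 380/81
E[S_15] = -3 + 15·(-4/9) = -29/3


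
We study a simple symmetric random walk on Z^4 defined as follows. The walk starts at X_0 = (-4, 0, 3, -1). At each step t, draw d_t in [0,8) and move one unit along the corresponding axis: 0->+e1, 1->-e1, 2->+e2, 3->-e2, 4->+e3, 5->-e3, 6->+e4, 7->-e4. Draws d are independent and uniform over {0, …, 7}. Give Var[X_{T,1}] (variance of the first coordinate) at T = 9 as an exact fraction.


Outcome values over d=0..7: [1, -1, 0, 0, 0, 0, 0, 0]
Σy = 0, Σy² = 2, M = 8
μ = 0/8 = 0,  σ² = 2/8 − (0)² = 1/4
Independent increments: Var[X_9] = 9·σ² = 9·(1/4) = 9/4

9/4


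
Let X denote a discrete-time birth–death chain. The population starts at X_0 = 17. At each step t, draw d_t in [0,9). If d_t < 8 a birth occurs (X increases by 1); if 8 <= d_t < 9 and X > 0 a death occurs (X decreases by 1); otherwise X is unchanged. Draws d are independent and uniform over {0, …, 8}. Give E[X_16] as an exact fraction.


X can drop by at most 1 per step and X_0 = 17 > T = 16, so X_t >= 17 − t >= 1 > 0 for every t <= 16: the floor at 0 (the 'and X > 0' condition) never binds. Hence X_16 = X_0 + Σ_{t<16} Y_t with i.i.d. increments Y_t = y(d_t) ∈ {+1, −1, 0}.
Outcome values over d=0..8: [1, 1, 1, 1, 1, 1, 1, 1, -1]
Σy = 7, Σy² = 9, M = 9
μ = 7/9 = 7/9,  σ² = 9/9 − (7/9)² = 32/81
E[X_16] = 17 + 16·(7/9) = 265/9

265/9


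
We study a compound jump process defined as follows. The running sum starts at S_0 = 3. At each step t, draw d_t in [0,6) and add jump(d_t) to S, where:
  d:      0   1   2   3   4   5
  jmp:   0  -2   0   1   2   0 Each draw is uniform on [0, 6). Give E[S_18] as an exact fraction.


6

Outcome values over d=0..5: [0, -2, 0, 1, 2, 0]
Σy = 1, Σy² = 9, M = 6
μ = 1/6 = 1/6,  σ² = 9/6 − (1/6)² = 53/36
E[S_18] = 3 + 18·(1/6) = 6


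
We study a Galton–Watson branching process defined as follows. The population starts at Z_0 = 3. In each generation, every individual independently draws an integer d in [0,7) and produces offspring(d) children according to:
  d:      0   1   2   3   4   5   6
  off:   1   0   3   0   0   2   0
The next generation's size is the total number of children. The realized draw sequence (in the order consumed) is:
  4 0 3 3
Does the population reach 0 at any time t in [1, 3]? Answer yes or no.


gen 0: Z_0=3, draws=[4, 0, 3], offspring=[0, 1, 0], Z_1=1
gen 1: Z_1=1, draws=[3], offspring=[0], Z_2=0
gen 2: Z_2=0, draws=[], offspring=[], Z_3=0

yes


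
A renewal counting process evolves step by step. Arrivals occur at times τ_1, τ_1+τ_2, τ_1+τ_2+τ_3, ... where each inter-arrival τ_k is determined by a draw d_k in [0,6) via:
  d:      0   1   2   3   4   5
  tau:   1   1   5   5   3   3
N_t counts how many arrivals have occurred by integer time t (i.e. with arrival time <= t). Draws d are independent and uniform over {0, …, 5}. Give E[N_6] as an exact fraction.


1372/729

Inter-arrival values over d=0..5: [1, 1, 5, 5, 3, 3]
Each d has probability 1/6, so the pmf of τ is: f(1) = 1/3, f(3) = 1/3, f(5) = 1/3
Renewal equation for m(n) = E[N_n]: condition on τ_1 = k (if k <= n, one arrival plus a fresh copy on the remaining n−k steps): m(n) = F(n) + Σ_{k<=n} f(k)·m(n−k), where F(n) = P(τ <= n) and m(0) = 0
m(1) = F(1) = 1/3
m(2) = F(2) + f(1)·m(1) = 1/3 + 1/3·1/3 = 4/9
m(3) = F(3) + f(1)·m(2) = 2/3 + 1/3·4/9 = 22/27
m(4) = F(4) + f(1)·m(3) + f(3)·m(1) = 2/3 + 1/3·22/27 + 1/3·1/3 = 85/81
m(5) = F(5) + f(1)·m(4) + f(3)·m(2) = 1 + 1/3·85/81 + 1/3·4/9 = 364/243
m(6) = F(6) + f(1)·m(5) + f(3)·m(3) + f(5)·m(1) = 1 + 1/3·364/243 + 1/3·22/27 + 1/3·1/3 = 1372/729
E[N_6] = m(6) = 1372/729


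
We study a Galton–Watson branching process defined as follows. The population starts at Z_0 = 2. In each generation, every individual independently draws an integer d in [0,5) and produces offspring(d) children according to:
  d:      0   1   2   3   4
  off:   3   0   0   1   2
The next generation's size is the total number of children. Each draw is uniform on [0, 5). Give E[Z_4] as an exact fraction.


2592/625

Outcome values over d=0..4: [3, 0, 0, 1, 2]
Σy = 6, Σy² = 14, M = 5
μ = 6/5 = 6/5,  σ² = 14/5 − (6/5)² = 34/25
E[Z_0] = 2
E[Z_1] = 6/5·E[Z_0] = 12/5
E[Z_2] = 6/5·E[Z_1] = 72/25
E[Z_3] = 6/5·E[Z_2] = 432/125
E[Z_4] = 6/5·E[Z_3] = 2592/625


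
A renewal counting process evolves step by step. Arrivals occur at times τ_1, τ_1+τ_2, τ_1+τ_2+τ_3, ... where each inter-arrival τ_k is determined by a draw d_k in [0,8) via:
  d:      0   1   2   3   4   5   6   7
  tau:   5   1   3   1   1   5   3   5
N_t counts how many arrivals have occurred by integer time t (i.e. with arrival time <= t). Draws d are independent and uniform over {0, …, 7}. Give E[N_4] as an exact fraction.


Inter-arrival values over d=0..7: [5, 1, 3, 1, 1, 5, 3, 5]
Each d has probability 1/8, so the pmf of τ is: f(1) = 3/8, f(3) = 1/4, f(5) = 3/8
Renewal equation for m(n) = E[N_n]: condition on τ_1 = k (if k <= n, one arrival plus a fresh copy on the remaining n−k steps): m(n) = F(n) + Σ_{k<=n} f(k)·m(n−k), where F(n) = P(τ <= n) and m(0) = 0
m(1) = F(1) = 3/8
m(2) = F(2) + f(1)·m(1) = 3/8 + 3/8·3/8 = 33/64
m(3) = F(3) + f(1)·m(2) = 5/8 + 3/8·33/64 = 419/512
m(4) = F(4) + f(1)·m(3) + f(3)·m(1) = 5/8 + 3/8·419/512 + 1/4·3/8 = 4201/4096
E[N_4] = m(4) = 4201/4096

4201/4096


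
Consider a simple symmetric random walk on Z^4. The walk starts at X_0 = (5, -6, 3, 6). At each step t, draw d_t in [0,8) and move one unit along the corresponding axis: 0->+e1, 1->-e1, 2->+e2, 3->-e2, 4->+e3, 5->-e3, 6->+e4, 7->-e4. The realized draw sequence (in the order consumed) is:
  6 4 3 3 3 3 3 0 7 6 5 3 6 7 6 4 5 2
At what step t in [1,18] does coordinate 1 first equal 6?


t=0: X=(5, -6, 3, 6), d=6 → +e4, X_1=(5, -6, 3, 7)
t=1: X=(5, -6, 3, 7), d=4 → +e3, X_2=(5, -6, 4, 7)
t=2: X=(5, -6, 4, 7), d=3 → -e2, X_3=(5, -7, 4, 7)
t=3: X=(5, -7, 4, 7), d=3 → -e2, X_4=(5, -8, 4, 7)
t=4: X=(5, -8, 4, 7), d=3 → -e2, X_5=(5, -9, 4, 7)
t=5: X=(5, -9, 4, 7), d=3 → -e2, X_6=(5, -10, 4, 7)
t=6: X=(5, -10, 4, 7), d=3 → -e2, X_7=(5, -11, 4, 7)
t=7: X=(5, -11, 4, 7), d=0 → +e1, X_8=(6, -11, 4, 7)
t=8: X=(6, -11, 4, 7), d=7 → -e4, X_9=(6, -11, 4, 6)
t=9: X=(6, -11, 4, 6), d=6 → +e4, X_10=(6, -11, 4, 7)
t=10: X=(6, -11, 4, 7), d=5 → -e3, X_11=(6, -11, 3, 7)
t=11: X=(6, -11, 3, 7), d=3 → -e2, X_12=(6, -12, 3, 7)
t=12: X=(6, -12, 3, 7), d=6 → +e4, X_13=(6, -12, 3, 8)
t=13: X=(6, -12, 3, 8), d=7 → -e4, X_14=(6, -12, 3, 7)
t=14: X=(6, -12, 3, 7), d=6 → +e4, X_15=(6, -12, 3, 8)
t=15: X=(6, -12, 3, 8), d=4 → +e3, X_16=(6, -12, 4, 8)
t=16: X=(6, -12, 4, 8), d=5 → -e3, X_17=(6, -12, 3, 8)
t=17: X=(6, -12, 3, 8), d=2 → +e2, X_18=(6, -11, 3, 8)

8


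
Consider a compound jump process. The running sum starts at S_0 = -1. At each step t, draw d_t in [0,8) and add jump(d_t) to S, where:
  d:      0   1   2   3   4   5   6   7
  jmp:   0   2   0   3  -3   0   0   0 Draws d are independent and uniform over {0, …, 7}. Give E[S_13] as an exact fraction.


Outcome values over d=0..7: [0, 2, 0, 3, -3, 0, 0, 0]
Σy = 2, Σy² = 22, M = 8
μ = 2/8 = 1/4,  σ² = 22/8 − (1/4)² = 43/16
E[S_13] = -1 + 13·(1/4) = 9/4

9/4
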